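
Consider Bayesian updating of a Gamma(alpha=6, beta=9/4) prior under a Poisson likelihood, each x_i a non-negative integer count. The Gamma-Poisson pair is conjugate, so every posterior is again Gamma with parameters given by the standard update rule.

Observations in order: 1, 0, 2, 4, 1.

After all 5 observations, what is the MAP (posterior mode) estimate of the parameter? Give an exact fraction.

52/29

obs 1: x=1 → posterior Gamma(7, 13/4)
obs 2: x=0 → posterior Gamma(7, 17/4)
obs 3: x=2 → posterior Gamma(9, 21/4)
obs 4: x=4 → posterior Gamma(13, 25/4)
obs 5: x=1 → posterior Gamma(14, 29/4)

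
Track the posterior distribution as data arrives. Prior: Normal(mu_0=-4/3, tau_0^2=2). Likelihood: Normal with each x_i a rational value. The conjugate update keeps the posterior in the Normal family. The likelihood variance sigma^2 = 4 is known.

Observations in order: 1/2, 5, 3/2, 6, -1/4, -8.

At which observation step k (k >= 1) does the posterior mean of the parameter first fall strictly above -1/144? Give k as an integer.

obs 1: x=1/2 → posterior Normal(-13/18, 4/3)
obs 2: x=5 → posterior Normal(17/24, 1)
obs 3: x=3/2 → posterior Normal(13/15, 4/5)
obs 4: x=6 → posterior Normal(31/18, 2/3)
obs 5: x=-1/4 → posterior Normal(121/84, 4/7)
obs 6: x=-8 → posterior Normal(25/96, 1/2)

k = 2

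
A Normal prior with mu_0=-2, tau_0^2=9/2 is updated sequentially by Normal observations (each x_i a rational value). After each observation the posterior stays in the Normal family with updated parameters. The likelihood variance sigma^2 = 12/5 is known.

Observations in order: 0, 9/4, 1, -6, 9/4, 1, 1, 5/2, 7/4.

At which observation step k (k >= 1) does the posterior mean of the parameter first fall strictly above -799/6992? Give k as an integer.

k = 2

obs 1: x=0 → posterior Normal(-16/23, 36/23)
obs 2: x=9/4 → posterior Normal(71/152, 18/19)
obs 3: x=1 → posterior Normal(131/212, 36/53)
obs 4: x=-6 → posterior Normal(-229/272, 9/17)
obs 5: x=9/4 → posterior Normal(-47/166, 36/83)
obs 6: x=1 → posterior Normal(-17/196, 18/49)
obs 7: x=1 → posterior Normal(13/226, 36/113)
obs 8: x=5/2 → posterior Normal(11/32, 9/32)
obs 9: x=7/4 → posterior Normal(281/572, 36/143)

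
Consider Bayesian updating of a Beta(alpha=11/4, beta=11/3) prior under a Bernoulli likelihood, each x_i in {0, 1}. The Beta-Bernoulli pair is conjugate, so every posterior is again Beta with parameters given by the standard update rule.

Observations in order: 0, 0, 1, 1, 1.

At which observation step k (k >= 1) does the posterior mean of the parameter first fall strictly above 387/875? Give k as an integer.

obs 1: x=0 → posterior Beta(11/4, 14/3)
obs 2: x=0 → posterior Beta(11/4, 17/3)
obs 3: x=1 → posterior Beta(15/4, 17/3)
obs 4: x=1 → posterior Beta(19/4, 17/3)
obs 5: x=1 → posterior Beta(23/4, 17/3)

k = 4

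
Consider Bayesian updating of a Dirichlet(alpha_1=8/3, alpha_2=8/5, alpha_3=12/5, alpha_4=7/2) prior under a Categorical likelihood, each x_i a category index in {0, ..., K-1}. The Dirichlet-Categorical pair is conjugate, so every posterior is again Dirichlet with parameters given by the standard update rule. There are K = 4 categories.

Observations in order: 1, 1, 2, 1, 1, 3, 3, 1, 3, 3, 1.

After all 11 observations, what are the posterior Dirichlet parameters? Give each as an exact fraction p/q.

alpha_1=8/3, alpha_2=38/5, alpha_3=17/5, alpha_4=15/2

obs 1: x=1 → posterior Dirichlet(8/3, 13/5, 12/5, 7/2)
obs 2: x=1 → posterior Dirichlet(8/3, 18/5, 12/5, 7/2)
obs 3: x=2 → posterior Dirichlet(8/3, 18/5, 17/5, 7/2)
obs 4: x=1 → posterior Dirichlet(8/3, 23/5, 17/5, 7/2)
obs 5: x=1 → posterior Dirichlet(8/3, 28/5, 17/5, 7/2)
obs 6: x=3 → posterior Dirichlet(8/3, 28/5, 17/5, 9/2)
obs 7: x=3 → posterior Dirichlet(8/3, 28/5, 17/5, 11/2)
obs 8: x=1 → posterior Dirichlet(8/3, 33/5, 17/5, 11/2)
obs 9: x=3 → posterior Dirichlet(8/3, 33/5, 17/5, 13/2)
obs 10: x=3 → posterior Dirichlet(8/3, 33/5, 17/5, 15/2)
obs 11: x=1 → posterior Dirichlet(8/3, 38/5, 17/5, 15/2)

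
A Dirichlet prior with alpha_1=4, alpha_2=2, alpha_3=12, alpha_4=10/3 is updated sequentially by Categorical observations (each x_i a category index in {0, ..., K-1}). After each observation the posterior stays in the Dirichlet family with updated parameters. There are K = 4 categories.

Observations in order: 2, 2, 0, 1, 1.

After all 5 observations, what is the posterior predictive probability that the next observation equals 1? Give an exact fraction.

obs 1: x=2 → posterior Dirichlet(4, 2, 13, 10/3)
obs 2: x=2 → posterior Dirichlet(4, 2, 14, 10/3)
obs 3: x=0 → posterior Dirichlet(5, 2, 14, 10/3)
obs 4: x=1 → posterior Dirichlet(5, 3, 14, 10/3)
obs 5: x=1 → posterior Dirichlet(5, 4, 14, 10/3)

12/79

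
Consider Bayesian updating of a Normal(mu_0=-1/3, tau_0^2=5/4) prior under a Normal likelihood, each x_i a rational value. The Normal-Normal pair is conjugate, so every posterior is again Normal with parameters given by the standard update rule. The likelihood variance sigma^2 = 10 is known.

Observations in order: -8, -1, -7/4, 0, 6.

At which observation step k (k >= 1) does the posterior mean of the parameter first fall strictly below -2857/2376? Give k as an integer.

k = 3

obs 1: x=-8 → posterior Normal(-32/27, 10/9)
obs 2: x=-1 → posterior Normal(-7/6, 1)
obs 3: x=-7/4 → posterior Normal(-161/132, 10/11)
obs 4: x=0 → posterior Normal(-161/144, 5/6)
obs 5: x=6 → posterior Normal(-89/156, 10/13)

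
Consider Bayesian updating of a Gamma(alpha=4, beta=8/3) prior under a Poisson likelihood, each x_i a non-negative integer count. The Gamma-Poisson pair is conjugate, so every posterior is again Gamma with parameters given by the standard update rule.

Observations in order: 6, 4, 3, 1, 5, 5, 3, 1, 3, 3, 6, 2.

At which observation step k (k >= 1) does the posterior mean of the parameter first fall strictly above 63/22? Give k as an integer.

k = 2

obs 1: x=6 → posterior Gamma(10, 11/3)
obs 2: x=4 → posterior Gamma(14, 14/3)
obs 3: x=3 → posterior Gamma(17, 17/3)
obs 4: x=1 → posterior Gamma(18, 20/3)
obs 5: x=5 → posterior Gamma(23, 23/3)
obs 6: x=5 → posterior Gamma(28, 26/3)
obs 7: x=3 → posterior Gamma(31, 29/3)
obs 8: x=1 → posterior Gamma(32, 32/3)
obs 9: x=3 → posterior Gamma(35, 35/3)
obs 10: x=3 → posterior Gamma(38, 38/3)
obs 11: x=6 → posterior Gamma(44, 41/3)
obs 12: x=2 → posterior Gamma(46, 44/3)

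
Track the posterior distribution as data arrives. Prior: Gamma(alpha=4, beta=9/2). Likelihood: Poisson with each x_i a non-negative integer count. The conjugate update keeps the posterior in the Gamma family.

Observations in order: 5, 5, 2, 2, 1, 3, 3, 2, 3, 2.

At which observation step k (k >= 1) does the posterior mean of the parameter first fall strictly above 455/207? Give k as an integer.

k = 9

obs 1: x=5 → posterior Gamma(9, 11/2)
obs 2: x=5 → posterior Gamma(14, 13/2)
obs 3: x=2 → posterior Gamma(16, 15/2)
obs 4: x=2 → posterior Gamma(18, 17/2)
obs 5: x=1 → posterior Gamma(19, 19/2)
obs 6: x=3 → posterior Gamma(22, 21/2)
obs 7: x=3 → posterior Gamma(25, 23/2)
obs 8: x=2 → posterior Gamma(27, 25/2)
obs 9: x=3 → posterior Gamma(30, 27/2)
obs 10: x=2 → posterior Gamma(32, 29/2)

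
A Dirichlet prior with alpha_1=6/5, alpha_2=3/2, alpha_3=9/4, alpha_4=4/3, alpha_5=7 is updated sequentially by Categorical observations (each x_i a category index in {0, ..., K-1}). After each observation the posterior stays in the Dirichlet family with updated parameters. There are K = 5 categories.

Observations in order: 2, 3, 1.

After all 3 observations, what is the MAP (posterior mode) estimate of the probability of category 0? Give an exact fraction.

12/677

obs 1: x=2 → posterior Dirichlet(6/5, 3/2, 13/4, 4/3, 7)
obs 2: x=3 → posterior Dirichlet(6/5, 3/2, 13/4, 7/3, 7)
obs 3: x=1 → posterior Dirichlet(6/5, 5/2, 13/4, 7/3, 7)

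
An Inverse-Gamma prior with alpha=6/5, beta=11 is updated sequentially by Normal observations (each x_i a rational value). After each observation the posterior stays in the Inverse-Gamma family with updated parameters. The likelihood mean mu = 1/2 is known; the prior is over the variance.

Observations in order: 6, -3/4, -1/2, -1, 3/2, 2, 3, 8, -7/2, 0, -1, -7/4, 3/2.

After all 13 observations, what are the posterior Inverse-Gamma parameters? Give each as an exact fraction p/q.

alpha=77/10, beta=1179/16

obs 1: x=6 → posterior Inverse-Gamma(17/10, 209/8)
obs 2: x=-3/4 → posterior Inverse-Gamma(11/5, 861/32)
obs 3: x=-1/2 → posterior Inverse-Gamma(27/10, 877/32)
obs 4: x=-1 → posterior Inverse-Gamma(16/5, 913/32)
obs 5: x=3/2 → posterior Inverse-Gamma(37/10, 929/32)
obs 6: x=2 → posterior Inverse-Gamma(21/5, 965/32)
obs 7: x=3 → posterior Inverse-Gamma(47/10, 1065/32)
obs 8: x=8 → posterior Inverse-Gamma(26/5, 1965/32)
obs 9: x=-7/2 → posterior Inverse-Gamma(57/10, 2221/32)
obs 10: x=0 → posterior Inverse-Gamma(31/5, 2225/32)
obs 11: x=-1 → posterior Inverse-Gamma(67/10, 2261/32)
obs 12: x=-7/4 → posterior Inverse-Gamma(36/5, 1171/16)
obs 13: x=3/2 → posterior Inverse-Gamma(77/10, 1179/16)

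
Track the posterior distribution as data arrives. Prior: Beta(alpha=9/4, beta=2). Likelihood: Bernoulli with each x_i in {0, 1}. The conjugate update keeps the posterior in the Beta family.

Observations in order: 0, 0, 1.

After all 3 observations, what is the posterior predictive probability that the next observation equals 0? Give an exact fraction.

16/29

obs 1: x=0 → posterior Beta(9/4, 3)
obs 2: x=0 → posterior Beta(9/4, 4)
obs 3: x=1 → posterior Beta(13/4, 4)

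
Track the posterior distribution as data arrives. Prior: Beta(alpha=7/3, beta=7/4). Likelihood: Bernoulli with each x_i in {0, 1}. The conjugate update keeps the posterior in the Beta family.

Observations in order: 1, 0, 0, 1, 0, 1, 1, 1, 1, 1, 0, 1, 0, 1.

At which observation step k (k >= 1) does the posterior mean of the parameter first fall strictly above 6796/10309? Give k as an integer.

obs 1: x=1 → posterior Beta(10/3, 7/4)
obs 2: x=0 → posterior Beta(10/3, 11/4)
obs 3: x=0 → posterior Beta(10/3, 15/4)
obs 4: x=1 → posterior Beta(13/3, 15/4)
obs 5: x=0 → posterior Beta(13/3, 19/4)
obs 6: x=1 → posterior Beta(16/3, 19/4)
obs 7: x=1 → posterior Beta(19/3, 19/4)
obs 8: x=1 → posterior Beta(22/3, 19/4)
obs 9: x=1 → posterior Beta(25/3, 19/4)
obs 10: x=1 → posterior Beta(28/3, 19/4)
obs 11: x=0 → posterior Beta(28/3, 23/4)
obs 12: x=1 → posterior Beta(31/3, 23/4)
obs 13: x=0 → posterior Beta(31/3, 27/4)
obs 14: x=1 → posterior Beta(34/3, 27/4)

k = 10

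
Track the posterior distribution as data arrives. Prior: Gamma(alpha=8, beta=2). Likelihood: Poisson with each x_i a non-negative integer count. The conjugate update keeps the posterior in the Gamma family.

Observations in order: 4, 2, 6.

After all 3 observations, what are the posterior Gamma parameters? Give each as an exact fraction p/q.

alpha=20, beta=5

obs 1: x=4 → posterior Gamma(12, 3)
obs 2: x=2 → posterior Gamma(14, 4)
obs 3: x=6 → posterior Gamma(20, 5)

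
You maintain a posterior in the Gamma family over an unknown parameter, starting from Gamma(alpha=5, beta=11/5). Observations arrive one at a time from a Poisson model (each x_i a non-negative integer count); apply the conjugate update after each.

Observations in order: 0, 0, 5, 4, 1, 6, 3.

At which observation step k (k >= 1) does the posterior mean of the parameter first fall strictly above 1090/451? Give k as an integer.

obs 1: x=0 → posterior Gamma(5, 16/5)
obs 2: x=0 → posterior Gamma(5, 21/5)
obs 3: x=5 → posterior Gamma(10, 26/5)
obs 4: x=4 → posterior Gamma(14, 31/5)
obs 5: x=1 → posterior Gamma(15, 36/5)
obs 6: x=6 → posterior Gamma(21, 41/5)
obs 7: x=3 → posterior Gamma(24, 46/5)

k = 6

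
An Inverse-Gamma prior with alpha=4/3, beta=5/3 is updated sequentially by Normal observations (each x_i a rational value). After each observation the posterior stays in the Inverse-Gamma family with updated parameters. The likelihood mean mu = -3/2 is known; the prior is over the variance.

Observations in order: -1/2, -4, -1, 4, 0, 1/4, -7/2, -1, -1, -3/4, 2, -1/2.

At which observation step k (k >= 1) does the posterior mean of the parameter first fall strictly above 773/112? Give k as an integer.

obs 1: x=-1/2 → posterior Inverse-Gamma(11/6, 13/6)
obs 2: x=-4 → posterior Inverse-Gamma(7/3, 127/24)
obs 3: x=-1 → posterior Inverse-Gamma(17/6, 65/12)
obs 4: x=4 → posterior Inverse-Gamma(10/3, 493/24)
obs 5: x=0 → posterior Inverse-Gamma(23/6, 65/3)
obs 6: x=1/4 → posterior Inverse-Gamma(13/3, 2227/96)
obs 7: x=-7/2 → posterior Inverse-Gamma(29/6, 2419/96)
obs 8: x=-1 → posterior Inverse-Gamma(16/3, 2431/96)
obs 9: x=-1 → posterior Inverse-Gamma(35/6, 2443/96)
obs 10: x=-3/4 → posterior Inverse-Gamma(19/3, 1235/48)
obs 11: x=2 → posterior Inverse-Gamma(41/6, 1529/48)
obs 12: x=-1/2 → posterior Inverse-Gamma(22/3, 1553/48)

k = 4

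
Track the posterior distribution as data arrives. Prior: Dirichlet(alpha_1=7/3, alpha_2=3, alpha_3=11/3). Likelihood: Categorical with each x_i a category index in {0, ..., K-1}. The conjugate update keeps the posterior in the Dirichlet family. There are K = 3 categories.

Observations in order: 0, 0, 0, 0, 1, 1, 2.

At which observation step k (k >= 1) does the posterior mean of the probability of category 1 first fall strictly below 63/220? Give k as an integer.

obs 1: x=0 → posterior Dirichlet(10/3, 3, 11/3)
obs 2: x=0 → posterior Dirichlet(13/3, 3, 11/3)
obs 3: x=0 → posterior Dirichlet(16/3, 3, 11/3)
obs 4: x=0 → posterior Dirichlet(19/3, 3, 11/3)
obs 5: x=1 → posterior Dirichlet(19/3, 4, 11/3)
obs 6: x=1 → posterior Dirichlet(19/3, 5, 11/3)
obs 7: x=2 → posterior Dirichlet(19/3, 5, 14/3)

k = 2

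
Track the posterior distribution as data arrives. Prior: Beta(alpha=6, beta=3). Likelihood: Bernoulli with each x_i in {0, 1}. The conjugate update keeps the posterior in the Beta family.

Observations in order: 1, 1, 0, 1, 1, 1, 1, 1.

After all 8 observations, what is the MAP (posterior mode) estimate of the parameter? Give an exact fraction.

4/5

obs 1: x=1 → posterior Beta(7, 3)
obs 2: x=1 → posterior Beta(8, 3)
obs 3: x=0 → posterior Beta(8, 4)
obs 4: x=1 → posterior Beta(9, 4)
obs 5: x=1 → posterior Beta(10, 4)
obs 6: x=1 → posterior Beta(11, 4)
obs 7: x=1 → posterior Beta(12, 4)
obs 8: x=1 → posterior Beta(13, 4)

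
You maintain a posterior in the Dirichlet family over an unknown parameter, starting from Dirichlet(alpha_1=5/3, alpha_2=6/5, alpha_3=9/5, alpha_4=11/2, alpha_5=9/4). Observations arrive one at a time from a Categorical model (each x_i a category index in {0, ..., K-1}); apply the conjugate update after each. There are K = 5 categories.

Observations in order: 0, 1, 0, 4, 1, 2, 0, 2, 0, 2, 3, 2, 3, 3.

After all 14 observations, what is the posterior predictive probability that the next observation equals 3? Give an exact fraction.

102/317

obs 1: x=0 → posterior Dirichlet(8/3, 6/5, 9/5, 11/2, 9/4)
obs 2: x=1 → posterior Dirichlet(8/3, 11/5, 9/5, 11/2, 9/4)
obs 3: x=0 → posterior Dirichlet(11/3, 11/5, 9/5, 11/2, 9/4)
obs 4: x=4 → posterior Dirichlet(11/3, 11/5, 9/5, 11/2, 13/4)
obs 5: x=1 → posterior Dirichlet(11/3, 16/5, 9/5, 11/2, 13/4)
obs 6: x=2 → posterior Dirichlet(11/3, 16/5, 14/5, 11/2, 13/4)
obs 7: x=0 → posterior Dirichlet(14/3, 16/5, 14/5, 11/2, 13/4)
obs 8: x=2 → posterior Dirichlet(14/3, 16/5, 19/5, 11/2, 13/4)
obs 9: x=0 → posterior Dirichlet(17/3, 16/5, 19/5, 11/2, 13/4)
obs 10: x=2 → posterior Dirichlet(17/3, 16/5, 24/5, 11/2, 13/4)
obs 11: x=3 → posterior Dirichlet(17/3, 16/5, 24/5, 13/2, 13/4)
obs 12: x=2 → posterior Dirichlet(17/3, 16/5, 29/5, 13/2, 13/4)
obs 13: x=3 → posterior Dirichlet(17/3, 16/5, 29/5, 15/2, 13/4)
obs 14: x=3 → posterior Dirichlet(17/3, 16/5, 29/5, 17/2, 13/4)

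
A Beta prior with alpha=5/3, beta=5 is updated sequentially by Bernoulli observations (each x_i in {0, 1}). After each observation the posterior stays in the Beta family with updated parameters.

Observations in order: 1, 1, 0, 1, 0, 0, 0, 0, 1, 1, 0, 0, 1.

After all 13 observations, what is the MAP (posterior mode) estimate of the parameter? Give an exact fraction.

20/53

obs 1: x=1 → posterior Beta(8/3, 5)
obs 2: x=1 → posterior Beta(11/3, 5)
obs 3: x=0 → posterior Beta(11/3, 6)
obs 4: x=1 → posterior Beta(14/3, 6)
obs 5: x=0 → posterior Beta(14/3, 7)
obs 6: x=0 → posterior Beta(14/3, 8)
obs 7: x=0 → posterior Beta(14/3, 9)
obs 8: x=0 → posterior Beta(14/3, 10)
obs 9: x=1 → posterior Beta(17/3, 10)
obs 10: x=1 → posterior Beta(20/3, 10)
obs 11: x=0 → posterior Beta(20/3, 11)
obs 12: x=0 → posterior Beta(20/3, 12)
obs 13: x=1 → posterior Beta(23/3, 12)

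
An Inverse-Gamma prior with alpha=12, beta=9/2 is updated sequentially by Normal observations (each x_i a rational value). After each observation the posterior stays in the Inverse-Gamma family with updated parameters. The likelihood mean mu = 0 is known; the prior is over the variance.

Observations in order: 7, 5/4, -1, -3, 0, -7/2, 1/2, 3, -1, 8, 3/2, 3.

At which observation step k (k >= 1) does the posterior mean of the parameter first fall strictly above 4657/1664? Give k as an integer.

k = 6

obs 1: x=7 → posterior Inverse-Gamma(25/2, 29)
obs 2: x=5/4 → posterior Inverse-Gamma(13, 953/32)
obs 3: x=-1 → posterior Inverse-Gamma(27/2, 969/32)
obs 4: x=-3 → posterior Inverse-Gamma(14, 1113/32)
obs 5: x=0 → posterior Inverse-Gamma(29/2, 1113/32)
obs 6: x=-7/2 → posterior Inverse-Gamma(15, 1309/32)
obs 7: x=1/2 → posterior Inverse-Gamma(31/2, 1313/32)
obs 8: x=3 → posterior Inverse-Gamma(16, 1457/32)
obs 9: x=-1 → posterior Inverse-Gamma(33/2, 1473/32)
obs 10: x=8 → posterior Inverse-Gamma(17, 2497/32)
obs 11: x=3/2 → posterior Inverse-Gamma(35/2, 2533/32)
obs 12: x=3 → posterior Inverse-Gamma(18, 2677/32)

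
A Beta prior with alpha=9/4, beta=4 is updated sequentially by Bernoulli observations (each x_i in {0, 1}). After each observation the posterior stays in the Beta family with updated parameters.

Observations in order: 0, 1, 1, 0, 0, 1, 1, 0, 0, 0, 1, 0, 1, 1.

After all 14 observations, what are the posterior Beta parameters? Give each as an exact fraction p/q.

obs 1: x=0 → posterior Beta(9/4, 5)
obs 2: x=1 → posterior Beta(13/4, 5)
obs 3: x=1 → posterior Beta(17/4, 5)
obs 4: x=0 → posterior Beta(17/4, 6)
obs 5: x=0 → posterior Beta(17/4, 7)
obs 6: x=1 → posterior Beta(21/4, 7)
obs 7: x=1 → posterior Beta(25/4, 7)
obs 8: x=0 → posterior Beta(25/4, 8)
obs 9: x=0 → posterior Beta(25/4, 9)
obs 10: x=0 → posterior Beta(25/4, 10)
obs 11: x=1 → posterior Beta(29/4, 10)
obs 12: x=0 → posterior Beta(29/4, 11)
obs 13: x=1 → posterior Beta(33/4, 11)
obs 14: x=1 → posterior Beta(37/4, 11)

alpha=37/4, beta=11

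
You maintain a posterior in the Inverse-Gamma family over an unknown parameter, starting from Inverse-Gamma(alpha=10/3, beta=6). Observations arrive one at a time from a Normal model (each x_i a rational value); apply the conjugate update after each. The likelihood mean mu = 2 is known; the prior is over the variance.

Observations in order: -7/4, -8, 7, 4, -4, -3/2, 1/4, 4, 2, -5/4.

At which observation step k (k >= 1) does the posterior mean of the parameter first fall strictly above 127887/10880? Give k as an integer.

obs 1: x=-7/4 → posterior Inverse-Gamma(23/6, 417/32)
obs 2: x=-8 → posterior Inverse-Gamma(13/3, 2017/32)
obs 3: x=7 → posterior Inverse-Gamma(29/6, 2417/32)
obs 4: x=4 → posterior Inverse-Gamma(16/3, 2481/32)
obs 5: x=-4 → posterior Inverse-Gamma(35/6, 3057/32)
obs 6: x=-3/2 → posterior Inverse-Gamma(19/3, 3253/32)
obs 7: x=1/4 → posterior Inverse-Gamma(41/6, 1651/16)
obs 8: x=4 → posterior Inverse-Gamma(22/3, 1683/16)
obs 9: x=2 → posterior Inverse-Gamma(47/6, 1683/16)
obs 10: x=-5/4 → posterior Inverse-Gamma(25/3, 3535/32)

k = 2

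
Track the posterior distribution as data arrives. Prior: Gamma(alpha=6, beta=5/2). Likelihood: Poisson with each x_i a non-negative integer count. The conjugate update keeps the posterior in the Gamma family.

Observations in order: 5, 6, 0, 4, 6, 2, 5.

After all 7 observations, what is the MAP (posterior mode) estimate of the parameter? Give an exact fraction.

obs 1: x=5 → posterior Gamma(11, 7/2)
obs 2: x=6 → posterior Gamma(17, 9/2)
obs 3: x=0 → posterior Gamma(17, 11/2)
obs 4: x=4 → posterior Gamma(21, 13/2)
obs 5: x=6 → posterior Gamma(27, 15/2)
obs 6: x=2 → posterior Gamma(29, 17/2)
obs 7: x=5 → posterior Gamma(34, 19/2)

66/19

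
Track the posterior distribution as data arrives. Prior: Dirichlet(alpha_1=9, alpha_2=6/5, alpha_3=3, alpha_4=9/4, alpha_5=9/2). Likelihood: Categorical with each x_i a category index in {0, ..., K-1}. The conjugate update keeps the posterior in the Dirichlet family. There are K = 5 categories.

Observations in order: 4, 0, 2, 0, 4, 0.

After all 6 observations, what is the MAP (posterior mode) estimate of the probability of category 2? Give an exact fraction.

obs 1: x=4 → posterior Dirichlet(9, 6/5, 3, 9/4, 11/2)
obs 2: x=0 → posterior Dirichlet(10, 6/5, 3, 9/4, 11/2)
obs 3: x=2 → posterior Dirichlet(10, 6/5, 4, 9/4, 11/2)
obs 4: x=0 → posterior Dirichlet(11, 6/5, 4, 9/4, 11/2)
obs 5: x=4 → posterior Dirichlet(11, 6/5, 4, 9/4, 13/2)
obs 6: x=0 → posterior Dirichlet(12, 6/5, 4, 9/4, 13/2)

60/419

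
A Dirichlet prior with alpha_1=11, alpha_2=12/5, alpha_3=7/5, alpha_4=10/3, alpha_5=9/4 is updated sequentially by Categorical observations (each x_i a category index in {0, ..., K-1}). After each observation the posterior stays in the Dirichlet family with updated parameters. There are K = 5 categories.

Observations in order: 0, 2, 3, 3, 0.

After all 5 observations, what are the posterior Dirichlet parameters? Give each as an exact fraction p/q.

obs 1: x=0 → posterior Dirichlet(12, 12/5, 7/5, 10/3, 9/4)
obs 2: x=2 → posterior Dirichlet(12, 12/5, 12/5, 10/3, 9/4)
obs 3: x=3 → posterior Dirichlet(12, 12/5, 12/5, 13/3, 9/4)
obs 4: x=3 → posterior Dirichlet(12, 12/5, 12/5, 16/3, 9/4)
obs 5: x=0 → posterior Dirichlet(13, 12/5, 12/5, 16/3, 9/4)

alpha_1=13, alpha_2=12/5, alpha_3=12/5, alpha_4=16/3, alpha_5=9/4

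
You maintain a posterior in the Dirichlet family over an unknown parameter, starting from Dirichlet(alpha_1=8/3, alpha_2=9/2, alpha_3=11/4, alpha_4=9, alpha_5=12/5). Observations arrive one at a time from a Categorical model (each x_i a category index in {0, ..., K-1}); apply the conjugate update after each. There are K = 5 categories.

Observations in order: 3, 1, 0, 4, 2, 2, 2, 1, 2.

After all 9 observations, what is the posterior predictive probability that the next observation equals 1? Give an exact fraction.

390/1819

obs 1: x=3 → posterior Dirichlet(8/3, 9/2, 11/4, 10, 12/5)
obs 2: x=1 → posterior Dirichlet(8/3, 11/2, 11/4, 10, 12/5)
obs 3: x=0 → posterior Dirichlet(11/3, 11/2, 11/4, 10, 12/5)
obs 4: x=4 → posterior Dirichlet(11/3, 11/2, 11/4, 10, 17/5)
obs 5: x=2 → posterior Dirichlet(11/3, 11/2, 15/4, 10, 17/5)
obs 6: x=2 → posterior Dirichlet(11/3, 11/2, 19/4, 10, 17/5)
obs 7: x=2 → posterior Dirichlet(11/3, 11/2, 23/4, 10, 17/5)
obs 8: x=1 → posterior Dirichlet(11/3, 13/2, 23/4, 10, 17/5)
obs 9: x=2 → posterior Dirichlet(11/3, 13/2, 27/4, 10, 17/5)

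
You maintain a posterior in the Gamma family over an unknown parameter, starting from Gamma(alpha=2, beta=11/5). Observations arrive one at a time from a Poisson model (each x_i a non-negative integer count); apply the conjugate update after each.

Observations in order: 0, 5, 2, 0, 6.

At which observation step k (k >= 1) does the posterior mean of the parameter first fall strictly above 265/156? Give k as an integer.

k = 3

obs 1: x=0 → posterior Gamma(2, 16/5)
obs 2: x=5 → posterior Gamma(7, 21/5)
obs 3: x=2 → posterior Gamma(9, 26/5)
obs 4: x=0 → posterior Gamma(9, 31/5)
obs 5: x=6 → posterior Gamma(15, 36/5)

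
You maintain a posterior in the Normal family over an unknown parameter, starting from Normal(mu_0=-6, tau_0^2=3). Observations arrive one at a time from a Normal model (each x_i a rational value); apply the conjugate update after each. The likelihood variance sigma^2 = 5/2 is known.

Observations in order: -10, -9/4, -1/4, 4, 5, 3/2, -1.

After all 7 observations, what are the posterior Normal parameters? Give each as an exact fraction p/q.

obs 1: x=-10 → posterior Normal(-90/11, 15/11)
obs 2: x=-9/4 → posterior Normal(-207/34, 15/17)
obs 3: x=-1/4 → posterior Normal(-105/23, 15/23)
obs 4: x=4 → posterior Normal(-81/29, 15/29)
obs 5: x=5 → posterior Normal(-51/35, 3/7)
obs 6: x=3/2 → posterior Normal(-42/41, 15/41)
obs 7: x=-1 → posterior Normal(-48/47, 15/47)

mu_0=-48/47, tau_0^2=15/47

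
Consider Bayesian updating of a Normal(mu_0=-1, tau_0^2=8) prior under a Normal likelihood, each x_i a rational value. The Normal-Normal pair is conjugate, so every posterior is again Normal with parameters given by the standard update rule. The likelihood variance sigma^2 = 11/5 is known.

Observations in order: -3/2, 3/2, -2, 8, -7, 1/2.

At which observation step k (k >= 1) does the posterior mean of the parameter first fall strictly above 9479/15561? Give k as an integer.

k = 4

obs 1: x=-3/2 → posterior Normal(-71/51, 88/51)
obs 2: x=3/2 → posterior Normal(-11/91, 88/91)
obs 3: x=-2 → posterior Normal(-91/131, 88/131)
obs 4: x=8 → posterior Normal(229/171, 88/171)
obs 5: x=-7 → posterior Normal(-51/211, 88/211)
obs 6: x=1/2 → posterior Normal(-31/251, 88/251)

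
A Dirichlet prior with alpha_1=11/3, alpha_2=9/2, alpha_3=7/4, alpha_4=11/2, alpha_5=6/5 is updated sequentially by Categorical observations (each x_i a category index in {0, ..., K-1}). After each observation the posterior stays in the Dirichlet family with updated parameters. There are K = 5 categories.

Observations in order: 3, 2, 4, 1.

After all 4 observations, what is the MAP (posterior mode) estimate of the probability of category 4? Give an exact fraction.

obs 1: x=3 → posterior Dirichlet(11/3, 9/2, 7/4, 13/2, 6/5)
obs 2: x=2 → posterior Dirichlet(11/3, 9/2, 11/4, 13/2, 6/5)
obs 3: x=4 → posterior Dirichlet(11/3, 9/2, 11/4, 13/2, 11/5)
obs 4: x=1 → posterior Dirichlet(11/3, 11/2, 11/4, 13/2, 11/5)

72/937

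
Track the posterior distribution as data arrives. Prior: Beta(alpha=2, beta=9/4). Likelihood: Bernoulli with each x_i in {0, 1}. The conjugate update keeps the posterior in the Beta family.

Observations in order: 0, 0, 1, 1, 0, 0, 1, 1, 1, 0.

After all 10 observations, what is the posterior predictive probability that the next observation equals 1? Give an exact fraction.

28/57

obs 1: x=0 → posterior Beta(2, 13/4)
obs 2: x=0 → posterior Beta(2, 17/4)
obs 3: x=1 → posterior Beta(3, 17/4)
obs 4: x=1 → posterior Beta(4, 17/4)
obs 5: x=0 → posterior Beta(4, 21/4)
obs 6: x=0 → posterior Beta(4, 25/4)
obs 7: x=1 → posterior Beta(5, 25/4)
obs 8: x=1 → posterior Beta(6, 25/4)
obs 9: x=1 → posterior Beta(7, 25/4)
obs 10: x=0 → posterior Beta(7, 29/4)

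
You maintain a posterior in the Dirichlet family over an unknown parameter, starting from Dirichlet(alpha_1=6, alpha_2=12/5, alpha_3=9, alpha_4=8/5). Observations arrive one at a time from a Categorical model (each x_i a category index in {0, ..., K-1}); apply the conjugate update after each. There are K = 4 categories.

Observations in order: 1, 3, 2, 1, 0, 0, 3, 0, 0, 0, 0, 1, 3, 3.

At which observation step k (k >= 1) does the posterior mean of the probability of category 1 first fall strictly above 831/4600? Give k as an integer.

k = 4

obs 1: x=1 → posterior Dirichlet(6, 17/5, 9, 8/5)
obs 2: x=3 → posterior Dirichlet(6, 17/5, 9, 13/5)
obs 3: x=2 → posterior Dirichlet(6, 17/5, 10, 13/5)
obs 4: x=1 → posterior Dirichlet(6, 22/5, 10, 13/5)
obs 5: x=0 → posterior Dirichlet(7, 22/5, 10, 13/5)
obs 6: x=0 → posterior Dirichlet(8, 22/5, 10, 13/5)
obs 7: x=3 → posterior Dirichlet(8, 22/5, 10, 18/5)
obs 8: x=0 → posterior Dirichlet(9, 22/5, 10, 18/5)
obs 9: x=0 → posterior Dirichlet(10, 22/5, 10, 18/5)
obs 10: x=0 → posterior Dirichlet(11, 22/5, 10, 18/5)
obs 11: x=0 → posterior Dirichlet(12, 22/5, 10, 18/5)
obs 12: x=1 → posterior Dirichlet(12, 27/5, 10, 18/5)
obs 13: x=3 → posterior Dirichlet(12, 27/5, 10, 23/5)
obs 14: x=3 → posterior Dirichlet(12, 27/5, 10, 28/5)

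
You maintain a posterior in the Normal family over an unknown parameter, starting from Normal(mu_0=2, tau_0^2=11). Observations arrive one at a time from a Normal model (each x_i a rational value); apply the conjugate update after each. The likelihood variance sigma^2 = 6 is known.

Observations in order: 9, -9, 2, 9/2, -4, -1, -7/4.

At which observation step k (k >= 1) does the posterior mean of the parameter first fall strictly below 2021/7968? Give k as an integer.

k = 7

obs 1: x=9 → posterior Normal(111/17, 66/17)
obs 2: x=-9 → posterior Normal(3/7, 33/14)
obs 3: x=2 → posterior Normal(34/39, 22/13)
obs 4: x=9/2 → posterior Normal(167/100, 33/25)
obs 5: x=-4 → posterior Normal(79/122, 66/61)
obs 6: x=-1 → posterior Normal(19/48, 11/12)
obs 7: x=-7/4 → posterior Normal(37/332, 66/83)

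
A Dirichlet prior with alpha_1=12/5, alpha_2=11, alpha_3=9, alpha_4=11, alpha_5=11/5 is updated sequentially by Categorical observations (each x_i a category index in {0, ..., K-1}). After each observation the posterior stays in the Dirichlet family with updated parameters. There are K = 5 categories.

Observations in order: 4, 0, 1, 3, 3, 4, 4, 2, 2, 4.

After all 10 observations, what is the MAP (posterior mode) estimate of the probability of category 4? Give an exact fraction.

obs 1: x=4 → posterior Dirichlet(12/5, 11, 9, 11, 16/5)
obs 2: x=0 → posterior Dirichlet(17/5, 11, 9, 11, 16/5)
obs 3: x=1 → posterior Dirichlet(17/5, 12, 9, 11, 16/5)
obs 4: x=3 → posterior Dirichlet(17/5, 12, 9, 12, 16/5)
obs 5: x=3 → posterior Dirichlet(17/5, 12, 9, 13, 16/5)
obs 6: x=4 → posterior Dirichlet(17/5, 12, 9, 13, 21/5)
obs 7: x=4 → posterior Dirichlet(17/5, 12, 9, 13, 26/5)
obs 8: x=2 → posterior Dirichlet(17/5, 12, 10, 13, 26/5)
obs 9: x=2 → posterior Dirichlet(17/5, 12, 11, 13, 26/5)
obs 10: x=4 → posterior Dirichlet(17/5, 12, 11, 13, 31/5)

26/203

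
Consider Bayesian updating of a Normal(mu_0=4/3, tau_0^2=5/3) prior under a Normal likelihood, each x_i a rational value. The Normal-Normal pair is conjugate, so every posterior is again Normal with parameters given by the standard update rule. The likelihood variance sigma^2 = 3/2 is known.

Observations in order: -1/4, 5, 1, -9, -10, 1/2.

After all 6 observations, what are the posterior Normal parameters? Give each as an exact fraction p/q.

obs 1: x=-1/4 → posterior Normal(1/2, 15/19)
obs 2: x=5 → posterior Normal(119/58, 15/29)
obs 3: x=1 → posterior Normal(139/78, 5/13)
obs 4: x=-9 → posterior Normal(-41/98, 15/49)
obs 5: x=-10 → posterior Normal(-241/118, 15/59)
obs 6: x=1/2 → posterior Normal(-77/46, 5/23)

mu_0=-77/46, tau_0^2=5/23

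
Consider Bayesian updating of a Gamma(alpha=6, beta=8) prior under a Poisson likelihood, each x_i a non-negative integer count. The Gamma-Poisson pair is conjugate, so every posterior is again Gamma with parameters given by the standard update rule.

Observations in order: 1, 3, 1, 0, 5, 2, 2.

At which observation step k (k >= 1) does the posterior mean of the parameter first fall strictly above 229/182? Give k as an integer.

obs 1: x=1 → posterior Gamma(7, 9)
obs 2: x=3 → posterior Gamma(10, 10)
obs 3: x=1 → posterior Gamma(11, 11)
obs 4: x=0 → posterior Gamma(11, 12)
obs 5: x=5 → posterior Gamma(16, 13)
obs 6: x=2 → posterior Gamma(18, 14)
obs 7: x=2 → posterior Gamma(20, 15)

k = 6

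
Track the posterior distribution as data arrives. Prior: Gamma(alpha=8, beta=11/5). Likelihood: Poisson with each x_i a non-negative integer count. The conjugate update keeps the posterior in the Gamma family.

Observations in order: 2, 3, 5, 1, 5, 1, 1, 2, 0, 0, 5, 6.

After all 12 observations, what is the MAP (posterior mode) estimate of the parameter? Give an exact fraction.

190/71

obs 1: x=2 → posterior Gamma(10, 16/5)
obs 2: x=3 → posterior Gamma(13, 21/5)
obs 3: x=5 → posterior Gamma(18, 26/5)
obs 4: x=1 → posterior Gamma(19, 31/5)
obs 5: x=5 → posterior Gamma(24, 36/5)
obs 6: x=1 → posterior Gamma(25, 41/5)
obs 7: x=1 → posterior Gamma(26, 46/5)
obs 8: x=2 → posterior Gamma(28, 51/5)
obs 9: x=0 → posterior Gamma(28, 56/5)
obs 10: x=0 → posterior Gamma(28, 61/5)
obs 11: x=5 → posterior Gamma(33, 66/5)
obs 12: x=6 → posterior Gamma(39, 71/5)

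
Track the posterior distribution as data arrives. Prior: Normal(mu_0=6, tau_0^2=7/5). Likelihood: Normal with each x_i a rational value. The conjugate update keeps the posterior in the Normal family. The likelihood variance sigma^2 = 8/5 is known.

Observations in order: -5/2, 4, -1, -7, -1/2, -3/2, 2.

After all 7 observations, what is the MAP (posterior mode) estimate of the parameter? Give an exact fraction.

5/114

obs 1: x=-5/2 → posterior Normal(61/30, 56/75)
obs 2: x=4 → posterior Normal(117/44, 28/55)
obs 3: x=-1 → posterior Normal(103/58, 56/145)
obs 4: x=-7 → posterior Normal(5/72, 14/45)
obs 5: x=-1/2 → posterior Normal(-1/43, 56/215)
obs 6: x=-3/2 → posterior Normal(-23/100, 28/125)
obs 7: x=2 → posterior Normal(5/114, 56/285)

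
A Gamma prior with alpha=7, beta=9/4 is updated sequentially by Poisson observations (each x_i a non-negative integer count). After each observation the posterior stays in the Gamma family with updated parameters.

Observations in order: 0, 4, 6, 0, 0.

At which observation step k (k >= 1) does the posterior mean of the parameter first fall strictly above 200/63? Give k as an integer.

k = 3

obs 1: x=0 → posterior Gamma(7, 13/4)
obs 2: x=4 → posterior Gamma(11, 17/4)
obs 3: x=6 → posterior Gamma(17, 21/4)
obs 4: x=0 → posterior Gamma(17, 25/4)
obs 5: x=0 → posterior Gamma(17, 29/4)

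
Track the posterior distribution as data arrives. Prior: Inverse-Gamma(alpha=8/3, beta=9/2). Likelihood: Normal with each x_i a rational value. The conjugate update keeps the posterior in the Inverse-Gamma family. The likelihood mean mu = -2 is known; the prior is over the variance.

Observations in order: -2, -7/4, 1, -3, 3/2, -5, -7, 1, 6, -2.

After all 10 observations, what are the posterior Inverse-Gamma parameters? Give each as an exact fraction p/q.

obs 1: x=-2 → posterior Inverse-Gamma(19/6, 9/2)
obs 2: x=-7/4 → posterior Inverse-Gamma(11/3, 145/32)
obs 3: x=1 → posterior Inverse-Gamma(25/6, 289/32)
obs 4: x=-3 → posterior Inverse-Gamma(14/3, 305/32)
obs 5: x=3/2 → posterior Inverse-Gamma(31/6, 501/32)
obs 6: x=-5 → posterior Inverse-Gamma(17/3, 645/32)
obs 7: x=-7 → posterior Inverse-Gamma(37/6, 1045/32)
obs 8: x=1 → posterior Inverse-Gamma(20/3, 1189/32)
obs 9: x=6 → posterior Inverse-Gamma(43/6, 2213/32)
obs 10: x=-2 → posterior Inverse-Gamma(23/3, 2213/32)

alpha=23/3, beta=2213/32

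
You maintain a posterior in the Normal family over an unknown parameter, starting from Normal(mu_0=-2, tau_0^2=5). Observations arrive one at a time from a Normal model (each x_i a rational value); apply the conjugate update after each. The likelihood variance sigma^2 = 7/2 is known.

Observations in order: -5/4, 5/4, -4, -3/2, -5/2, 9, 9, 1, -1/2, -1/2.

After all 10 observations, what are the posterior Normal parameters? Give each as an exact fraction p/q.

mu_0=86/107, tau_0^2=35/107

obs 1: x=-5/4 → posterior Normal(-53/34, 35/17)
obs 2: x=5/4 → posterior Normal(-14/27, 35/27)
obs 3: x=-4 → posterior Normal(-54/37, 35/37)
obs 4: x=-3/2 → posterior Normal(-69/47, 35/47)
obs 5: x=-5/2 → posterior Normal(-94/57, 35/57)
obs 6: x=9 → posterior Normal(-4/67, 35/67)
obs 7: x=9 → posterior Normal(86/77, 5/11)
obs 8: x=1 → posterior Normal(32/29, 35/87)
obs 9: x=-1/2 → posterior Normal(91/97, 35/97)
obs 10: x=-1/2 → posterior Normal(86/107, 35/107)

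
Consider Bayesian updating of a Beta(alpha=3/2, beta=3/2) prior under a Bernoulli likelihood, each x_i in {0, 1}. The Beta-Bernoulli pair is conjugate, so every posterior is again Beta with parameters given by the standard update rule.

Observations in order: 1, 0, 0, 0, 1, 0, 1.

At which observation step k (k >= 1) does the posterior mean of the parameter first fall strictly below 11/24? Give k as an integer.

obs 1: x=1 → posterior Beta(5/2, 3/2)
obs 2: x=0 → posterior Beta(5/2, 5/2)
obs 3: x=0 → posterior Beta(5/2, 7/2)
obs 4: x=0 → posterior Beta(5/2, 9/2)
obs 5: x=1 → posterior Beta(7/2, 9/2)
obs 6: x=0 → posterior Beta(7/2, 11/2)
obs 7: x=1 → posterior Beta(9/2, 11/2)

k = 3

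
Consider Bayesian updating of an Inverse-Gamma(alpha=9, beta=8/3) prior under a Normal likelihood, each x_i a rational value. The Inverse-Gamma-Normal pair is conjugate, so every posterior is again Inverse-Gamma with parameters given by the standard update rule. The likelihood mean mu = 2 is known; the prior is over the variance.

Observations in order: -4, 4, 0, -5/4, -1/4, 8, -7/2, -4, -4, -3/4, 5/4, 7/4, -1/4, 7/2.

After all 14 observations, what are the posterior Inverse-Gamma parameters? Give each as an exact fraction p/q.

alpha=16, beta=5249/48

obs 1: x=-4 → posterior Inverse-Gamma(19/2, 62/3)
obs 2: x=4 → posterior Inverse-Gamma(10, 68/3)
obs 3: x=0 → posterior Inverse-Gamma(21/2, 74/3)
obs 4: x=-5/4 → posterior Inverse-Gamma(11, 2875/96)
obs 5: x=-1/4 → posterior Inverse-Gamma(23/2, 1559/48)
obs 6: x=8 → posterior Inverse-Gamma(12, 2423/48)
obs 7: x=-7/2 → posterior Inverse-Gamma(25/2, 3149/48)
obs 8: x=-4 → posterior Inverse-Gamma(13, 4013/48)
obs 9: x=-4 → posterior Inverse-Gamma(27/2, 4877/48)
obs 10: x=-3/4 → posterior Inverse-Gamma(14, 10117/96)
obs 11: x=5/4 → posterior Inverse-Gamma(29/2, 317/3)
obs 12: x=7/4 → posterior Inverse-Gamma(15, 10147/96)
obs 13: x=-1/4 → posterior Inverse-Gamma(31/2, 5195/48)
obs 14: x=7/2 → posterior Inverse-Gamma(16, 5249/48)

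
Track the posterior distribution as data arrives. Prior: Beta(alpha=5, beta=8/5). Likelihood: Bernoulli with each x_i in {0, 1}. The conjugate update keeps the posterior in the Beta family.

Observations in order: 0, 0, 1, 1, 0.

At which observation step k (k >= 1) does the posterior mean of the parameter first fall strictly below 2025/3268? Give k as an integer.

k = 2

obs 1: x=0 → posterior Beta(5, 13/5)
obs 2: x=0 → posterior Beta(5, 18/5)
obs 3: x=1 → posterior Beta(6, 18/5)
obs 4: x=1 → posterior Beta(7, 18/5)
obs 5: x=0 → posterior Beta(7, 23/5)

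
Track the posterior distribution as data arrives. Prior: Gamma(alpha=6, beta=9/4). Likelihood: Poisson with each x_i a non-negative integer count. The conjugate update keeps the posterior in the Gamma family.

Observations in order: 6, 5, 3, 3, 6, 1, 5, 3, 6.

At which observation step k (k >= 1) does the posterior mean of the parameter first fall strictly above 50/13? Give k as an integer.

obs 1: x=6 → posterior Gamma(12, 13/4)
obs 2: x=5 → posterior Gamma(17, 17/4)
obs 3: x=3 → posterior Gamma(20, 21/4)
obs 4: x=3 → posterior Gamma(23, 25/4)
obs 5: x=6 → posterior Gamma(29, 29/4)
obs 6: x=1 → posterior Gamma(30, 33/4)
obs 7: x=5 → posterior Gamma(35, 37/4)
obs 8: x=3 → posterior Gamma(38, 41/4)
obs 9: x=6 → posterior Gamma(44, 45/4)

k = 2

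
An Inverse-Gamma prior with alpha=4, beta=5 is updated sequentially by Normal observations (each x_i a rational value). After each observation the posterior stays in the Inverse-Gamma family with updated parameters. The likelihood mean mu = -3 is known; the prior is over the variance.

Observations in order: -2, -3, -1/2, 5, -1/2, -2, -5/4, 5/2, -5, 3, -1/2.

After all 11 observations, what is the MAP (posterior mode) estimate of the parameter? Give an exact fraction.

obs 1: x=-2 → posterior Inverse-Gamma(9/2, 11/2)
obs 2: x=-3 → posterior Inverse-Gamma(5, 11/2)
obs 3: x=-1/2 → posterior Inverse-Gamma(11/2, 69/8)
obs 4: x=5 → posterior Inverse-Gamma(6, 325/8)
obs 5: x=-1/2 → posterior Inverse-Gamma(13/2, 175/4)
obs 6: x=-2 → posterior Inverse-Gamma(7, 177/4)
obs 7: x=-5/4 → posterior Inverse-Gamma(15/2, 1465/32)
obs 8: x=5/2 → posterior Inverse-Gamma(8, 1949/32)
obs 9: x=-5 → posterior Inverse-Gamma(17/2, 2013/32)
obs 10: x=3 → posterior Inverse-Gamma(9, 2589/32)
obs 11: x=-1/2 → posterior Inverse-Gamma(19/2, 2689/32)

2689/336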